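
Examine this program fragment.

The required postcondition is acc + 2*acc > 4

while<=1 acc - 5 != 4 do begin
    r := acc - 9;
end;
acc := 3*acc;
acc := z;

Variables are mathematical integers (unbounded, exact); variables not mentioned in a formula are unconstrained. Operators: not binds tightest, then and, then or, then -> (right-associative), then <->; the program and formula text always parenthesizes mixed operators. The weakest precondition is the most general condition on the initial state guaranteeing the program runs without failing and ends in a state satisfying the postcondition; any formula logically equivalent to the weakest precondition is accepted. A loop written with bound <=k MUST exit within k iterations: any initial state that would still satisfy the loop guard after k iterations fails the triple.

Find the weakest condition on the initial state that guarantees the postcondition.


Working backward. After the program, the postcondition acc + 2*acc > 4 must hold; in canonical form it is 3*acc > 4.
Before acc := z: 3*z > 4
Before acc := 3*acc: 3*z > 4
Before the loop (bound <=1), unroll the exhaustion recursion (WP_0 = exit-now case; WP_j = one more guarded iteration, up to j = 1):
  WP_0: (not (acc != 9)) and 3*z > 4
  WP_1: (acc != 9 -> ((not (acc != 9)) and 3*z > 4)) and ((not (acc != 9)) -> 3*z > 4)
So before the loop: (acc != 9 -> ((not (acc != 9)) and 3*z > 4)) and ((not (acc != 9)) -> 3*z > 4)
Answer: WP = (acc != 9 -> ((not (acc != 9)) and 3*z > 4)) and ((not (acc != 9)) -> 3*z > 4)


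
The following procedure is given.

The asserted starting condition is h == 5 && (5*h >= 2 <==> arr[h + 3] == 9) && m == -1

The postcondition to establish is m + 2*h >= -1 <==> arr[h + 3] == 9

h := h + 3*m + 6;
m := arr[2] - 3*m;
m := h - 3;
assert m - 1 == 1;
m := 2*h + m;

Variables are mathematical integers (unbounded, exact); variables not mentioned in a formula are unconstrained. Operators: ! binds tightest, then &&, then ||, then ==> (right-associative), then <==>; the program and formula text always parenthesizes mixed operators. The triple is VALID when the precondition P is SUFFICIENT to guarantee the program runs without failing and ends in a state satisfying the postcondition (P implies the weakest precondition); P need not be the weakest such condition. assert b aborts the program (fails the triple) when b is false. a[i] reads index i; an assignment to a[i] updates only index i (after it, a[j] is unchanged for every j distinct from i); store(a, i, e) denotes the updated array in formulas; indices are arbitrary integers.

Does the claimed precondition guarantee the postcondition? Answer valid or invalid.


Working backward. After the program, the postcondition m + 2*h >= -1 <==> arr[h + 3] == 9 must hold; in canonical form it is 2*h + m >= -1 <==> arr[h + 3] == 9.
Before m := 2*h + m: 4*h + m >= -1 <==> arr[h + 3] == 9
Before assert m - 1 == 1: m == 2 && (4*h + m >= -1 <==> arr[h + 3] == 9)
Before m := h - 3: h == 5 && (5*h >= 2 <==> arr[h + 3] == 9)
Before m := arr[2] - 3*m: h == 5 && (5*h >= 2 <==> arr[h + 3] == 9)
Before h := h + 3*m + 6: h + 3*m == -1 && (5*h + 15*m >= -28 <==> arr[h + 3*m + 9] == 9)
The weakest precondition is h + 3*m == -1 && (5*h + 15*m >= -28 <==> arr[h + 3*m + 9] == 9).
Check whether h == 5 && (5*h >= 2 <==> arr[h + 3] == 9) && m == -1 implies it.
Countermodel: at the initial state arr = {[8] = 9, [11] = 9, elsewhere 9}, h = 5, m = -1, the precondition holds but the weakest precondition fails.
Answer: invalid


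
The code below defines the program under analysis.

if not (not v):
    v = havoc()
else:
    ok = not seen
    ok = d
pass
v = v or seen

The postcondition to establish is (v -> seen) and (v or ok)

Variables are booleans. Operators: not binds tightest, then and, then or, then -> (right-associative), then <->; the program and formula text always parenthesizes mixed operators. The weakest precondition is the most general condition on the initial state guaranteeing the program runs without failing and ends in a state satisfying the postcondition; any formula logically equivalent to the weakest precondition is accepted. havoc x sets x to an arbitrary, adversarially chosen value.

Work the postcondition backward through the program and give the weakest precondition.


Working backward. After the program, (v -> seen) and (v or ok) must hold.
Before v := v or seen: ((v or seen) -> seen) and (v or seen or ok)
Before skip: ((v or seen) -> seen) and (v or seen or ok)
Then branch requires seen and (seen or ok); else branch requires ((v or seen) -> seen) and (v or seen or d).
Before the if: (v -> (seen and (seen or ok))) and ((not v) -> (((v or seen) -> seen) and (v or seen or d)))
Answer: WP = (v -> (seen and (seen or ok))) and ((not v) -> (((v or seen) -> seen) and (v or seen or d)))


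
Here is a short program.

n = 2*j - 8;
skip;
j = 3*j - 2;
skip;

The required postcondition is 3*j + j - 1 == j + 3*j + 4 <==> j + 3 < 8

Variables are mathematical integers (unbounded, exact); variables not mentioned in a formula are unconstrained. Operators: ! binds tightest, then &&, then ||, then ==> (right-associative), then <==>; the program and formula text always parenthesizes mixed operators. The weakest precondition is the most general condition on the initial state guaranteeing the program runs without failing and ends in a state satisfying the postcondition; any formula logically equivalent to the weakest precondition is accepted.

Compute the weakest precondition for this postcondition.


Working backward. After the program, the postcondition 3*j + j - 1 == j + 3*j + 4 <==> j + 3 < 8 must hold; in canonical form it is !(j < 5).
Before skip: !(j < 5)
Before j := 3*j - 2: !(3*j < 7)
Before skip: !(3*j < 7)
Before n := 2*j - 8: !(3*j < 7)
Answer: WP = !(3*j < 7)


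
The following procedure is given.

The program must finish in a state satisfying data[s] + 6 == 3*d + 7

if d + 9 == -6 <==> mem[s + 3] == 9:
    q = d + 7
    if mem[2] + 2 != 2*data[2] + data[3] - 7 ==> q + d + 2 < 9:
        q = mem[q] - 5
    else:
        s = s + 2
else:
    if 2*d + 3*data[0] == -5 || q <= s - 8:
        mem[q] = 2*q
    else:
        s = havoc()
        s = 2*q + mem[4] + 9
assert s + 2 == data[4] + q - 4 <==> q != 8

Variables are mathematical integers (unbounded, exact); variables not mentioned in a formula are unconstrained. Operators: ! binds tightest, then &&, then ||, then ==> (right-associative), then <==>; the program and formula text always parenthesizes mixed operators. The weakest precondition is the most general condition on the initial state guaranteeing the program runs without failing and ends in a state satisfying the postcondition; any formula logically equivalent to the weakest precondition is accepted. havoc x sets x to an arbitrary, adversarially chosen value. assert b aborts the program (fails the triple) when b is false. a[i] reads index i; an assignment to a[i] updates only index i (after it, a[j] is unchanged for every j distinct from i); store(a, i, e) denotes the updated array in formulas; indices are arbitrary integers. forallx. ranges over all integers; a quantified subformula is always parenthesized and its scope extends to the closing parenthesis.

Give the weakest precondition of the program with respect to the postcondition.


Working backward. After the program, the postcondition data[s] + 6 == 3*d + 7 must hold; in canonical form it is data[s] == 3*d + 1.
Before assert s + 2 == data[4] + q - 4 <==> q != 8: (s == data[4] + q - 6 <==> q != 8) && data[s] == 3*d + 1
Then branch requires ((mem[2] != 2*data[2] + data[3] - 9 ==> 2*d < 0) ==> ((s == data[4] + mem[d + 7] - 11 <==> mem[d + 7] != 13) && data[s] == 3*d + 1)) && ((!(mem[2] != 2*data[2] + data[3] - 9 ==> 2*d < 0)) ==> ((s == data[4] + d - 1 <==> d != 1) && data[s + 2] == 3*d + 1)); else branch requires ((3*data[0] + 2*d == -5 || q <= s - 8) ==> ((s == data[4] + q - 6 <==> q != 8) && data[s] == 3*d + 1)) && ((!(3*data[0] + 2*d == -5 || q <= s - 8)) ==> ((mem[4] + q == data[4] - 15 <==> q != 8) && data[mem[4] + 2*q + 9] == 3*d + 1)).
Before the if: ((d == -15 <==> mem[s + 3] == 9) ==> (((mem[2] != 2*data[2] + data[3] - 9 ==> 2*d < 0) ==> ((s == data[4] + mem[d + 7] - 11 <==> mem[d + 7] != 13) && data[s] == 3*d + 1)) && ((!(mem[2] != 2*data[2] + data[3] - 9 ==> 2*d < 0)) ==> ((s == data[4] + d - 1 <==> d != 1) && data[s + 2] == 3*d + 1)))) && ((!(d == -15 <==> mem[s + 3] == 9)) ==> (((3*data[0] + 2*d == -5 || q <= s - 8) ==> ((s == data[4] + q - 6 <==> q != 8) && data[s] == 3*d + 1)) && ((!(3*data[0] + 2*d == -5 || q <= s - 8)) ==> ((mem[4] + q == data[4] - 15 <==> q != 8) && data[mem[4] + 2*q + 9] == 3*d + 1))))
Answer: WP = ((d == -15 <==> mem[s + 3] == 9) ==> (((mem[2] != 2*data[2] + data[3] - 9 ==> 2*d < 0) ==> ((s == data[4] + mem[d + 7] - 11 <==> mem[d + 7] != 13) && data[s] == 3*d + 1)) && ((!(mem[2] != 2*data[2] + data[3] - 9 ==> 2*d < 0)) ==> ((s == data[4] + d - 1 <==> d != 1) && data[s + 2] == 3*d + 1)))) && ((!(d == -15 <==> mem[s + 3] == 9)) ==> (((3*data[0] + 2*d == -5 || q <= s - 8) ==> ((s == data[4] + q - 6 <==> q != 8) && data[s] == 3*d + 1)) && ((!(3*data[0] + 2*d == -5 || q <= s - 8)) ==> ((mem[4] + q == data[4] - 15 <==> q != 8) && data[mem[4] + 2*q + 9] == 3*d + 1))))


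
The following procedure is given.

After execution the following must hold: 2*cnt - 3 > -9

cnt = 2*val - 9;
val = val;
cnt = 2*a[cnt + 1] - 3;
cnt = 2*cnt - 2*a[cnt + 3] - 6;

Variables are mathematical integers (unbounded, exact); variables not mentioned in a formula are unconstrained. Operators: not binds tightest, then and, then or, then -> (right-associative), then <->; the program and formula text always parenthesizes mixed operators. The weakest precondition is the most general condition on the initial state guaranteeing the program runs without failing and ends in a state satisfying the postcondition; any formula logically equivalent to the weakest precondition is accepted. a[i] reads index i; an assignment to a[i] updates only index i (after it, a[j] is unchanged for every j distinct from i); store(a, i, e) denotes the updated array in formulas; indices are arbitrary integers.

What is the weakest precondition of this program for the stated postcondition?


Working backward. After the program, the postcondition 2*cnt - 3 > -9 must hold; in canonical form it is 2*cnt > -6.
Before cnt := 2*cnt - 2*a[cnt + 3] - 6: 4*cnt > 4*a[cnt + 3] + 6
Before cnt := 2*a[cnt + 1] - 3: 8*a[cnt + 1] > 4*a[2*a[cnt + 1]] + 18
Before val := val: 8*a[cnt + 1] > 4*a[2*a[cnt + 1]] + 18
Before cnt := 2*val - 9: 8*a[2*val - 8] > 4*a[2*a[2*val - 8]] + 18
Answer: WP = 8*a[2*val - 8] > 4*a[2*a[2*val - 8]] + 18


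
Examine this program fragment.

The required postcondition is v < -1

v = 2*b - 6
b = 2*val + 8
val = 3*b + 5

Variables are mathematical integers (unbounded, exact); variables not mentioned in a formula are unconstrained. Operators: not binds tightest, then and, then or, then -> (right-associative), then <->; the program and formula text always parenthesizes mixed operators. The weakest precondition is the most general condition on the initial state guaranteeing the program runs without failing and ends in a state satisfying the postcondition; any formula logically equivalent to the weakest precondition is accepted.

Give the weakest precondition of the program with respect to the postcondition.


Working backward. After the program, v < -1 must hold.
Before val := 3*b + 5: v < -1
Before b := 2*val + 8: v < -1
Before v := 2*b - 6: 2*b < 5
Answer: WP = 2*b < 5


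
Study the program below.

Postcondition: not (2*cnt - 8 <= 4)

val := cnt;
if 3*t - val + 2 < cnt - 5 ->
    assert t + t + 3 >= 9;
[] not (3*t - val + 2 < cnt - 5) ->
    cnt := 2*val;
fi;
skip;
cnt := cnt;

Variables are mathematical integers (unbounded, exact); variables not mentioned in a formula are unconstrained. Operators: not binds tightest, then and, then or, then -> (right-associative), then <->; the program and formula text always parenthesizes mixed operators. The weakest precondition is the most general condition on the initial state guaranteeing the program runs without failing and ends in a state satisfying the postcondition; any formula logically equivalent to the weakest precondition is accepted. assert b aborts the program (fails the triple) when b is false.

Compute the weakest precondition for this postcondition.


Working backward. After the program, the postcondition not (2*cnt - 8 <= 4) must hold; in canonical form it is not (2*cnt <= 12).
Before cnt := cnt: not (2*cnt <= 12)
Before skip: not (2*cnt <= 12)
Then branch requires 2*t >= 6 and (not (2*cnt <= 12)); else branch requires not (4*val <= 12).
Before the if: (3*t < cnt + val - 7 -> (2*t >= 6 and (not (2*cnt <= 12)))) and ((not (3*t < cnt + val - 7)) -> (not (4*val <= 12)))
Before val := cnt: (3*t < 2*cnt - 7 -> (2*t >= 6 and (not (2*cnt <= 12)))) and ((not (3*t < 2*cnt - 7)) -> (not (4*cnt <= 12)))
Answer: WP = (3*t < 2*cnt - 7 -> (2*t >= 6 and (not (2*cnt <= 12)))) and ((not (3*t < 2*cnt - 7)) -> (not (4*cnt <= 12)))


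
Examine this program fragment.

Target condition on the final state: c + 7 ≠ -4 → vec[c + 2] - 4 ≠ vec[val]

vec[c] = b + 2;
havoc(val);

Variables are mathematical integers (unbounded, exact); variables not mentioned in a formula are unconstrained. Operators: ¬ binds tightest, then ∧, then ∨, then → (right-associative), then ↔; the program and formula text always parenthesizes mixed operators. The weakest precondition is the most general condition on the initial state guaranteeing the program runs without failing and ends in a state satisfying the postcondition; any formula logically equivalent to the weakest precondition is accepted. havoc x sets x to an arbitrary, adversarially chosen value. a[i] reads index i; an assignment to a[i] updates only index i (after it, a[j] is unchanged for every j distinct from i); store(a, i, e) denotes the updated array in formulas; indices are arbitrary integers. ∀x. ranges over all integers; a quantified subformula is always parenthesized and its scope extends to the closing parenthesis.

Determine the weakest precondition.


Working backward. After the program, the postcondition c + 7 ≠ -4 → vec[c + 2] - 4 ≠ vec[val] must hold; in canonical form it is c ≠ -11 → vec[c + 2] ≠ vec[val] + 4.
Before havoc val: ∀val_1. (c ≠ -11 → vec[c + 2] ≠ vec[val_1] + 4)
Before vec[c] := b + 2: ∀val_1. (c ≠ -11 → store(vec, c, b + 2)[c + 2] ≠ store(vec, c, b + 2)[val_1] + 4)
Answer: WP = ∀val_1. (c ≠ -11 → store(vec, c, b + 2)[c + 2] ≠ store(vec, c, b + 2)[val_1] + 4)


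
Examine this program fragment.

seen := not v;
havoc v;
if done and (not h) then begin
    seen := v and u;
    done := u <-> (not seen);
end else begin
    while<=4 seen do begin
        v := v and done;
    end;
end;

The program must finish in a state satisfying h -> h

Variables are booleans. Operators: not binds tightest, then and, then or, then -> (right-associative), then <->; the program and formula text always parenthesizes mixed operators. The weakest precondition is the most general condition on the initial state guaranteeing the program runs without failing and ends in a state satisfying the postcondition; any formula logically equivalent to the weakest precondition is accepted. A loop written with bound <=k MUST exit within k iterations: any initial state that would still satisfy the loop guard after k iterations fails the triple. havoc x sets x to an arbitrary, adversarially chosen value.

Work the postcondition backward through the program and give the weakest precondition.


Working backward. After the program, the postcondition h -> h must hold; in canonical form it is true.
Then branch requires true; else branch requires seen -> (seen -> (seen -> (seen -> (not seen)))).
Before the if: (not (done and (not h))) -> (seen -> (seen -> (seen -> (seen -> (not seen)))))
Before havoc v: (not (done and (not h))) -> (seen -> (seen -> (seen -> (seen -> (not seen)))))
Before seen := not v: (not (done and (not h))) -> ((not v) -> ((not v) -> ((not v) -> ((not v) -> v))))
Answer: WP = (not (done and (not h))) -> ((not v) -> ((not v) -> ((not v) -> ((not v) -> v))))


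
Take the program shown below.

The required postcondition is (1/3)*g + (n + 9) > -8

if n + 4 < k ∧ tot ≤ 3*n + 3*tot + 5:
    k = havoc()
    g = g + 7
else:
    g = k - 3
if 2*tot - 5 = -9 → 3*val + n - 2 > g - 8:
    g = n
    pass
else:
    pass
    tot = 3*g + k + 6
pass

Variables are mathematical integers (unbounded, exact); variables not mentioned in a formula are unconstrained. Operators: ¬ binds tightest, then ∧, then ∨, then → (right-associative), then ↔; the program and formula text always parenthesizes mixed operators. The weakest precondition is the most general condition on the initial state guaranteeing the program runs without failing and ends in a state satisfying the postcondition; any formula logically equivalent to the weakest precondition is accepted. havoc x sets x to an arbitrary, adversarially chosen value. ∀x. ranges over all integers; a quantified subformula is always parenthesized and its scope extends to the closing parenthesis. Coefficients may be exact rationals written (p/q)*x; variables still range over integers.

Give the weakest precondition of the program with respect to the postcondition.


Working backward. After the program, the postcondition (1/3)*g + (n + 9) > -8 must hold; in canonical form it is (1/3)*g + n > -17.
Before skip: (1/3)*g + n > -17
Then branch requires (4/3)*n > -17; else branch requires (1/3)*g + n > -17.
Before the if: ((2*tot = -4 → n + 3*val > g - 6) → (4/3)*n > -17) ∧ ((¬(2*tot = -4 → n + 3*val > g - 6)) → (1/3)*g + n > -17)
Then branch requires ((2*tot = -4 → n + 3*val > g + 1) → (4/3)*n > -17) ∧ ((¬(2*tot = -4 → n + 3*val > g + 1)) → (1/3)*g + n > -58/3); else branch requires ((2*tot = -4 → n + 3*val > k - 9) → (4/3)*n > -17) ∧ ((¬(2*tot = -4 → n + 3*val > k - 9)) → (1/3)*k + n > -16).
Before the if: ((n < k - 4 ∧ 3*n + 2*tot ≥ -5) → (((2*tot = -4 → n + 3*val > g + 1) → (4/3)*n > -17) ∧ ((¬(2*tot = -4 → n + 3*val > g + 1)) → (1/3)*g + n > -58/3))) ∧ ((¬(n < k - 4 ∧ 3*n + 2*tot ≥ -5)) → (((2*tot = -4 → n + 3*val > k - 9) → (4/3)*n > -17) ∧ ((¬(2*tot = -4 → n + 3*val > k - 9)) → (1/3)*k + n > -16)))
Answer: WP = ((n < k - 4 ∧ 3*n + 2*tot ≥ -5) → (((2*tot = -4 → n + 3*val > g + 1) → (4/3)*n > -17) ∧ ((¬(2*tot = -4 → n + 3*val > g + 1)) → (1/3)*g + n > -58/3))) ∧ ((¬(n < k - 4 ∧ 3*n + 2*tot ≥ -5)) → (((2*tot = -4 → n + 3*val > k - 9) → (4/3)*n > -17) ∧ ((¬(2*tot = -4 → n + 3*val > k - 9)) → (1/3)*k + n > -16)))


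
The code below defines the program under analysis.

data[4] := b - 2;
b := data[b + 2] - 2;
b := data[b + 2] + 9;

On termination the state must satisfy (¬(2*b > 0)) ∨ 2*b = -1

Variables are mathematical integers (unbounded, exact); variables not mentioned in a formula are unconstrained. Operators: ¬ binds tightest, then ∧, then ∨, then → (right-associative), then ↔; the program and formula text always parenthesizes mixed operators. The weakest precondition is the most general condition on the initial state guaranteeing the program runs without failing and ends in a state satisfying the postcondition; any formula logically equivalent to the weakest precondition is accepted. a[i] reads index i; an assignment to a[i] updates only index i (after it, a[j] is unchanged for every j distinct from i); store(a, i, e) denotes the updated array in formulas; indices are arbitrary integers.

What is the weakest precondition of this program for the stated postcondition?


Working backward. After the program, (¬(2*b > 0)) ∨ 2*b = -1 must hold.
Before b := data[b + 2] + 9: (¬(2*data[b + 2] > -18)) ∨ 2*data[b + 2] = -19
Before b := data[b + 2] - 2: (¬(2*data[data[b + 2]] > -18)) ∨ 2*data[data[b + 2]] = -19
Before data[4] := b - 2: (¬(2*store(data, 4, b - 2)[store(data, 4, b - 2)[b + 2]] > -18)) ∨ 2*store(data, 4, b - 2)[store(data, 4, b - 2)[b + 2]] = -19
Answer: WP = (¬(2*store(data, 4, b - 2)[store(data, 4, b - 2)[b + 2]] > -18)) ∨ 2*store(data, 4, b - 2)[store(data, 4, b - 2)[b + 2]] = -19


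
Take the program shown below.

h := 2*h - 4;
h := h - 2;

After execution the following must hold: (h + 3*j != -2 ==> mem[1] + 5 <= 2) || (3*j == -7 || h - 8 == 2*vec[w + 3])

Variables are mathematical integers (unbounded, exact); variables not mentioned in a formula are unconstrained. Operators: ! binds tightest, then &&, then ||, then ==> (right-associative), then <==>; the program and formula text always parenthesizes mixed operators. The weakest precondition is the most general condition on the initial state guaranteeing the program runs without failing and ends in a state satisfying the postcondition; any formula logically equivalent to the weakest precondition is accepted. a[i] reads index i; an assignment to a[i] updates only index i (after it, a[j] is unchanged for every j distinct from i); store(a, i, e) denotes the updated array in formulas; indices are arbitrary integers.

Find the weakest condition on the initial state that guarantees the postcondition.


Working backward. After the program, the postcondition (h + 3*j != -2 ==> mem[1] + 5 <= 2) || (3*j == -7 || h - 8 == 2*vec[w + 3]) must hold; in canonical form it is (h + 3*j != -2 ==> mem[1] <= -3) || 3*j == -7 || h == 2*vec[w + 3] + 8.
Before h := h - 2: (h + 3*j != 0 ==> mem[1] <= -3) || 3*j == -7 || h == 2*vec[w + 3] + 10
Before h := 2*h - 4: (2*h + 3*j != 4 ==> mem[1] <= -3) || 3*j == -7 || 2*h == 2*vec[w + 3] + 14
Answer: WP = (2*h + 3*j != 4 ==> mem[1] <= -3) || 3*j == -7 || 2*h == 2*vec[w + 3] + 14


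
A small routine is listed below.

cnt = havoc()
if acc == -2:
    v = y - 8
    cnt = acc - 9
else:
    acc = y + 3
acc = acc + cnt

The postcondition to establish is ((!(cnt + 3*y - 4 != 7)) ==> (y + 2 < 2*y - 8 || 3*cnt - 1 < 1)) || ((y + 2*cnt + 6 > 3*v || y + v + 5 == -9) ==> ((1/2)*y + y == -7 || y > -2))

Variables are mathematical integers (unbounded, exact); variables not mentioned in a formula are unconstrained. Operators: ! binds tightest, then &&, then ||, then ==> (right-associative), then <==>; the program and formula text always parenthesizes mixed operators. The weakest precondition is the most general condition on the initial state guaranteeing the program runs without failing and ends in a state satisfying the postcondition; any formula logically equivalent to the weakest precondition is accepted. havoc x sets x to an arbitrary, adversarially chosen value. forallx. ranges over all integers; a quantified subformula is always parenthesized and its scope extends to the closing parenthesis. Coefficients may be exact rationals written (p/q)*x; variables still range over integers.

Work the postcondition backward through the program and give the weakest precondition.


Working backward. After the program, the postcondition ((!(cnt + 3*y - 4 != 7)) ==> (y + 2 < 2*y - 8 || 3*cnt - 1 < 1)) || ((y + 2*cnt + 6 > 3*v || y + v + 5 == -9) ==> ((1/2)*y + y == -7 || y > -2)) must hold; in canonical form it is ((!(cnt + 3*y != 11)) ==> (y > 10 || 3*cnt < 2)) || ((2*cnt + y > 3*v - 6 || v + y == -14) ==> ((3/2)*y == -7 || y > -2)).
Before acc := acc + cnt: ((!(cnt + 3*y != 11)) ==> (y > 10 || 3*cnt < 2)) || ((2*cnt + y > 3*v - 6 || v + y == -14) ==> ((3/2)*y == -7 || y > -2))
Then branch requires ((!(acc + 3*y != 20)) ==> (y > 10 || 3*acc < 29)) || ((2*acc > 2*y - 12 || 2*y == -6) ==> ((3/2)*y == -7 || y > -2)); else branch requires ((!(cnt + 3*y != 11)) ==> (y > 10 || 3*cnt < 2)) || ((2*cnt + y > 3*v - 6 || v + y == -14) ==> ((3/2)*y == -7 || y > -2)).
Before the if: (acc == -2 ==> (((!(acc + 3*y != 20)) ==> (y > 10 || 3*acc < 29)) || ((2*acc > 2*y - 12 || 2*y == -6) ==> ((3/2)*y == -7 || y > -2)))) && ((!(acc == -2)) ==> (((!(cnt + 3*y != 11)) ==> (y > 10 || 3*cnt < 2)) || ((2*cnt + y > 3*v - 6 || v + y == -14) ==> ((3/2)*y == -7 || y > -2))))
Before havoc cnt: forall cnt_1. ((acc == -2 ==> (((!(acc + 3*y != 20)) ==> (y > 10 || 3*acc < 29)) || ((2*acc > 2*y - 12 || 2*y == -6) ==> ((3/2)*y == -7 || y > -2)))) && ((!(acc == -2)) ==> (((!(cnt_1 + 3*y != 11)) ==> (y > 10 || 3*cnt_1 < 2)) || ((2*cnt_1 + y > 3*v - 6 || v + y == -14) ==> ((3/2)*y == -7 || y > -2)))))
Answer: WP = forall cnt_1. ((acc == -2 ==> (((!(acc + 3*y != 20)) ==> (y > 10 || 3*acc < 29)) || ((2*acc > 2*y - 12 || 2*y == -6) ==> ((3/2)*y == -7 || y > -2)))) && ((!(acc == -2)) ==> (((!(cnt_1 + 3*y != 11)) ==> (y > 10 || 3*cnt_1 < 2)) || ((2*cnt_1 + y > 3*v - 6 || v + y == -14) ==> ((3/2)*y == -7 || y > -2)))))


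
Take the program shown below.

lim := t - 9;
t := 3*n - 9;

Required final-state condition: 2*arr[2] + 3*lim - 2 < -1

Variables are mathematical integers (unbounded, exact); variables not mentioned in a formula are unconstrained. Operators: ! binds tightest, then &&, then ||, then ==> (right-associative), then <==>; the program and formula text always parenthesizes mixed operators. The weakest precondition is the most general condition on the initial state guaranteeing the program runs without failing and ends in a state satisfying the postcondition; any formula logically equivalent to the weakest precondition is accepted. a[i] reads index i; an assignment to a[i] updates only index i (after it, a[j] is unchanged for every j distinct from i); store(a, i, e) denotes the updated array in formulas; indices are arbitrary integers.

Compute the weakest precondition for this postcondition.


Working backward. After the program, the postcondition 2*arr[2] + 3*lim - 2 < -1 must hold; in canonical form it is 2*arr[2] + 3*lim < 1.
Before t := 3*n - 9: 2*arr[2] + 3*lim < 1
Before lim := t - 9: 2*arr[2] + 3*t < 28
Answer: WP = 2*arr[2] + 3*t < 28


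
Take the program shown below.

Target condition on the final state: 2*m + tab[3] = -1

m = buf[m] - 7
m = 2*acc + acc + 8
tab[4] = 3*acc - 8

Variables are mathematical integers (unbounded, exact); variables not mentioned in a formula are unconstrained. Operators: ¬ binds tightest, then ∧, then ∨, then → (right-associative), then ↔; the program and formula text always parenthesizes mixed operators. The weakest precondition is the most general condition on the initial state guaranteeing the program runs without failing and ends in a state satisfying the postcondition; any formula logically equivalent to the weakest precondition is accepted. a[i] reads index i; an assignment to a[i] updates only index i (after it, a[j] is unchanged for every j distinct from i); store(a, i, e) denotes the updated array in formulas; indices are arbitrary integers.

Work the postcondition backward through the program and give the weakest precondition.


Working backward. After the program, the postcondition 2*m + tab[3] = -1 must hold; in canonical form it is tab[3] + 2*m = -1.
Before tab[4] := 3*acc - 8: tab[3] + 2*m = -1
Before m := 2*acc + acc + 8: tab[3] + 6*acc = -17
Before m := buf[m] - 7: tab[3] + 6*acc = -17
Answer: WP = tab[3] + 6*acc = -17


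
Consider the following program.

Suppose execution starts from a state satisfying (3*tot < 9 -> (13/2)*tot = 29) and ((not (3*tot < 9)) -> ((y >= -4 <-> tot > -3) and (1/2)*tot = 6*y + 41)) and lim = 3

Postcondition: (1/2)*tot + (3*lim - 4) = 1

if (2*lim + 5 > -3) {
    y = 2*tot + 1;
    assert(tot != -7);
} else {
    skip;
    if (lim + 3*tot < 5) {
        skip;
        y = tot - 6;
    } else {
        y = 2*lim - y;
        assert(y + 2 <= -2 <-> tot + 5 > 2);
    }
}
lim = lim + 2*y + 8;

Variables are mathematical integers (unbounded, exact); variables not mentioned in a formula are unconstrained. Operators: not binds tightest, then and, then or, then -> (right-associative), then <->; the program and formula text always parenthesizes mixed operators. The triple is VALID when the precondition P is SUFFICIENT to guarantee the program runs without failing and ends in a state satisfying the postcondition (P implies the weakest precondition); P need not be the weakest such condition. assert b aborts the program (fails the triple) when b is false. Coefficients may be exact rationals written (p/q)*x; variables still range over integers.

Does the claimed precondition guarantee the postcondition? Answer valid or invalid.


Working backward. After the program, the postcondition (1/2)*tot + (3*lim - 4) = 1 must hold; in canonical form it is 3*lim + (1/2)*tot = 5.
Before lim := lim + 2*y + 8: 3*lim + (1/2)*tot + 6*y = -19
Then branch requires tot != -7 and 3*lim + (25/2)*tot = -25; else branch requires (lim + 3*tot < 5 -> 3*lim + (13/2)*tot = 17) and ((not (lim + 3*tot < 5)) -> ((2*lim <= y - 4 <-> tot > -3) and 15*lim + (1/2)*tot = 6*y - 19)).
Before the if: (2*lim > -8 -> (tot != -7 and 3*lim + (25/2)*tot = -25)) and ((not (2*lim > -8)) -> ((lim + 3*tot < 5 -> 3*lim + (13/2)*tot = 17) and ((not (lim + 3*tot < 5)) -> ((2*lim <= y - 4 <-> tot > -3) and 15*lim + (1/2)*tot = 6*y - 19))))
The weakest precondition is (2*lim > -8 -> (tot != -7 and 3*lim + (25/2)*tot = -25)) and ((not (2*lim > -8)) -> ((lim + 3*tot < 5 -> 3*lim + (13/2)*tot = 17) and ((not (lim + 3*tot < 5)) -> ((2*lim <= y - 4 <-> tot > -3) and 15*lim + (1/2)*tot = 6*y - 19)))).
Check whether (3*tot < 9 -> (13/2)*tot = 29) and ((not (3*tot < 9)) -> ((y >= -4 <-> tot > -3) and (1/2)*tot = 6*y + 41)) and lim = 3 implies it.
Countermodel: at the initial state lim = 3, tot = 82, y = 0, the precondition holds but the weakest precondition fails.
Answer: invalid


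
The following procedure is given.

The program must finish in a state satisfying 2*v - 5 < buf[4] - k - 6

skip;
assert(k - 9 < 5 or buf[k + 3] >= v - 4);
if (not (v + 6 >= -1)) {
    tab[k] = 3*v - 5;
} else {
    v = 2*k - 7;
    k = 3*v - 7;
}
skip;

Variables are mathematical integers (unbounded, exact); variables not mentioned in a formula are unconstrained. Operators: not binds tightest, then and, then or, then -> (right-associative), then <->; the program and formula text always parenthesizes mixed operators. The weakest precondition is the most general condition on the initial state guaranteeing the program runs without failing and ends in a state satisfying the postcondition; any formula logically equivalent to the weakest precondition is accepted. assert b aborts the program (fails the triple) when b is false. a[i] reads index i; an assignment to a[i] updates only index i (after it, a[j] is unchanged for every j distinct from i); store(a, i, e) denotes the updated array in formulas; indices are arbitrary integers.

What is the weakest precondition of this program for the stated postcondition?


Working backward. After the program, the postcondition 2*v - 5 < buf[4] - k - 6 must hold; in canonical form it is k + 2*v < buf[4] - 1.
Before skip: k + 2*v < buf[4] - 1
Then branch requires k + 2*v < buf[4] - 1; else branch requires 10*k < buf[4] + 41.
Before the if: ((not (v >= -7)) -> k + 2*v < buf[4] - 1) and (v >= -7 -> 10*k < buf[4] + 41)
Before assert k - 9 < 5 or buf[k + 3] >= v - 4: (k < 14 or buf[k + 3] >= v - 4) and ((not (v >= -7)) -> k + 2*v < buf[4] - 1) and (v >= -7 -> 10*k < buf[4] + 41)
Before skip: (k < 14 or buf[k + 3] >= v - 4) and ((not (v >= -7)) -> k + 2*v < buf[4] - 1) and (v >= -7 -> 10*k < buf[4] + 41)
Answer: WP = (k < 14 or buf[k + 3] >= v - 4) and ((not (v >= -7)) -> k + 2*v < buf[4] - 1) and (v >= -7 -> 10*k < buf[4] + 41)


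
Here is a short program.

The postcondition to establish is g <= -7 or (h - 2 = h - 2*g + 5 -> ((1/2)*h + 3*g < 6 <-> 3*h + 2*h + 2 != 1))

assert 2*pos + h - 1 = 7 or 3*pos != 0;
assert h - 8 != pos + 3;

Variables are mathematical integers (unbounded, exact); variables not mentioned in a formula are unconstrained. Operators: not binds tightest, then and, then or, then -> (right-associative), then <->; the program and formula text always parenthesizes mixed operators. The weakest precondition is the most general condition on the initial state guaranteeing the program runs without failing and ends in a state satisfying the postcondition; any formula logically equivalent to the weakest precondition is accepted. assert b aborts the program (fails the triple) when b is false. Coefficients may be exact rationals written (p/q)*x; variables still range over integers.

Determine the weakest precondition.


Working backward. After the program, the postcondition g <= -7 or (h - 2 = h - 2*g + 5 -> ((1/2)*h + 3*g < 6 <-> 3*h + 2*h + 2 != 1)) must hold; in canonical form it is g <= -7 or (2*g = 7 -> (3*g + (1/2)*h < 6 <-> 5*h != -1)).
Before assert h - 8 != pos + 3: h != pos + 11 and (g <= -7 or (2*g = 7 -> (3*g + (1/2)*h < 6 <-> 5*h != -1)))
Before assert 2*pos + h - 1 = 7 or 3*pos != 0: (h + 2*pos = 8 or 3*pos != 0) and h != pos + 11 and (g <= -7 or (2*g = 7 -> (3*g + (1/2)*h < 6 <-> 5*h != -1)))
Answer: WP = (h + 2*pos = 8 or 3*pos != 0) and h != pos + 11 and (g <= -7 or (2*g = 7 -> (3*g + (1/2)*h < 6 <-> 5*h != -1)))


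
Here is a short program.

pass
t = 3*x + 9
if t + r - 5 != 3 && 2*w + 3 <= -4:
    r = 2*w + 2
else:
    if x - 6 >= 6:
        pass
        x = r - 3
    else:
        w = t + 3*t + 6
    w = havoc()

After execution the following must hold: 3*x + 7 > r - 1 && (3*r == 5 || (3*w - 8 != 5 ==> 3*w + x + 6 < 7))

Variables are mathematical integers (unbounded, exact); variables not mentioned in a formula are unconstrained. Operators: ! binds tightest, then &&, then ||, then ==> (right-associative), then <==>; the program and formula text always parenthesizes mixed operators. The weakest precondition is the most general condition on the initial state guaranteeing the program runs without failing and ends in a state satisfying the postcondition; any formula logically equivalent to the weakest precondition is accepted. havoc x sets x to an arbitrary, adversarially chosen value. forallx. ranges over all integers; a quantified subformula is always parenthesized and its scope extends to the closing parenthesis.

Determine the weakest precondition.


Working backward. After the program, the postcondition 3*x + 7 > r - 1 && (3*r == 5 || (3*w - 8 != 5 ==> 3*w + x + 6 < 7)) must hold; in canonical form it is 3*x > r - 8 && (3*r == 5 || (3*w != 13 ==> 3*w + x < 1)).
Then branch requires 3*x > 2*w - 6 && (6*w == -1 || (3*w != 13 ==> 3*w + x < 1)); else branch requires (x >= 12 ==> (forall w_1. (2*r > 1 && (3*r == 5 || (3*w_1 != 13 ==> r + 3*w_1 < 4))))) && ((!(x >= 12)) ==> (forall w_1. (3*x > r - 8 && (3*r == 5 || (3*w_1 != 13 ==> 3*w_1 + x < 1))))).
Before the if: ((r + t != 8 && 2*w <= -7) ==> (3*x > 2*w - 6 && (6*w == -1 || (3*w != 13 ==> 3*w + x < 1)))) && ((!(r + t != 8 && 2*w <= -7)) ==> ((x >= 12 ==> (forall w_1. (2*r > 1 && (3*r == 5 || (3*w_1 != 13 ==> r + 3*w_1 < 4))))) && ((!(x >= 12)) ==> (forall w_1. (3*x > r - 8 && (3*r == 5 || (3*w_1 != 13 ==> 3*w_1 + x < 1)))))))
Before t := 3*x + 9: ((r + 3*x != -1 && 2*w <= -7) ==> (3*x > 2*w - 6 && (6*w == -1 || (3*w != 13 ==> 3*w + x < 1)))) && ((!(r + 3*x != -1 && 2*w <= -7)) ==> ((x >= 12 ==> (forall w_1. (2*r > 1 && (3*r == 5 || (3*w_1 != 13 ==> r + 3*w_1 < 4))))) && ((!(x >= 12)) ==> (forall w_1. (3*x > r - 8 && (3*r == 5 || (3*w_1 != 13 ==> 3*w_1 + x < 1)))))))
Before skip: ((r + 3*x != -1 && 2*w <= -7) ==> (3*x > 2*w - 6 && (6*w == -1 || (3*w != 13 ==> 3*w + x < 1)))) && ((!(r + 3*x != -1 && 2*w <= -7)) ==> ((x >= 12 ==> (forall w_1. (2*r > 1 && (3*r == 5 || (3*w_1 != 13 ==> r + 3*w_1 < 4))))) && ((!(x >= 12)) ==> (forall w_1. (3*x > r - 8 && (3*r == 5 || (3*w_1 != 13 ==> 3*w_1 + x < 1)))))))
Answer: WP = ((r + 3*x != -1 && 2*w <= -7) ==> (3*x > 2*w - 6 && (6*w == -1 || (3*w != 13 ==> 3*w + x < 1)))) && ((!(r + 3*x != -1 && 2*w <= -7)) ==> ((x >= 12 ==> (forall w_1. (2*r > 1 && (3*r == 5 || (3*w_1 != 13 ==> r + 3*w_1 < 4))))) && ((!(x >= 12)) ==> (forall w_1. (3*x > r - 8 && (3*r == 5 || (3*w_1 != 13 ==> 3*w_1 + x < 1)))))))


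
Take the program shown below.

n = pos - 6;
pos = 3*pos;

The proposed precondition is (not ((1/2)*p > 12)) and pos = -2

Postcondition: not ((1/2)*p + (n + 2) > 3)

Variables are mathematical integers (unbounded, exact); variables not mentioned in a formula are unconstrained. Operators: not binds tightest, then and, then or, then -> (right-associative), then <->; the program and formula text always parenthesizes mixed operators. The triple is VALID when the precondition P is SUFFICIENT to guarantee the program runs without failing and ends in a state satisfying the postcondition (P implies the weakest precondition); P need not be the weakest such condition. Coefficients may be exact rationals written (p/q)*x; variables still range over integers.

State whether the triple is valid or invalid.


Working backward. After the program, the postcondition not ((1/2)*p + (n + 2) > 3) must hold; in canonical form it is not (n + (1/2)*p > 1).
Before pos := 3*pos: not (n + (1/2)*p > 1)
Before n := pos - 6: not ((1/2)*p + pos > 7)
The weakest precondition is not ((1/2)*p + pos > 7).
Check whether (not ((1/2)*p > 12)) and pos = -2 implies it.
Countermodel: at the initial state p = 19, pos = -2, the precondition holds but the weakest precondition fails.
Answer: invalid


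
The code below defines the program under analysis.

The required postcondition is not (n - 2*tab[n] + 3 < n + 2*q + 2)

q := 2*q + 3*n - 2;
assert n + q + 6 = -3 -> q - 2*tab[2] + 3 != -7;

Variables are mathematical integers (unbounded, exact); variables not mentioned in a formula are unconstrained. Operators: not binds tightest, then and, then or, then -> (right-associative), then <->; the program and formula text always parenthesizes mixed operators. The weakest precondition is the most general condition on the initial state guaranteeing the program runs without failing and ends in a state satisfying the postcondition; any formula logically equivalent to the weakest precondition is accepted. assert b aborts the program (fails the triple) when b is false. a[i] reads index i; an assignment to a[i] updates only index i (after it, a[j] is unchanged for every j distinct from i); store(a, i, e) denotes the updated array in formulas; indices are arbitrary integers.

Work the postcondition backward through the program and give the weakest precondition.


Working backward. After the program, the postcondition not (n - 2*tab[n] + 3 < n + 2*q + 2) must hold; in canonical form it is not (2*tab[n] + 2*q > 1).
Before assert n + q + 6 = -3 -> q - 2*tab[2] + 3 != -7: (n + q = -9 -> q != 2*tab[2] - 10) and (not (2*tab[n] + 2*q > 1))
Before q := 2*q + 3*n - 2: (4*n + 2*q = -7 -> 3*n + 2*q != 2*tab[2] - 8) and (not (2*tab[n] + 6*n + 4*q > 5))
Answer: WP = (4*n + 2*q = -7 -> 3*n + 2*q != 2*tab[2] - 8) and (not (2*tab[n] + 6*n + 4*q > 5))


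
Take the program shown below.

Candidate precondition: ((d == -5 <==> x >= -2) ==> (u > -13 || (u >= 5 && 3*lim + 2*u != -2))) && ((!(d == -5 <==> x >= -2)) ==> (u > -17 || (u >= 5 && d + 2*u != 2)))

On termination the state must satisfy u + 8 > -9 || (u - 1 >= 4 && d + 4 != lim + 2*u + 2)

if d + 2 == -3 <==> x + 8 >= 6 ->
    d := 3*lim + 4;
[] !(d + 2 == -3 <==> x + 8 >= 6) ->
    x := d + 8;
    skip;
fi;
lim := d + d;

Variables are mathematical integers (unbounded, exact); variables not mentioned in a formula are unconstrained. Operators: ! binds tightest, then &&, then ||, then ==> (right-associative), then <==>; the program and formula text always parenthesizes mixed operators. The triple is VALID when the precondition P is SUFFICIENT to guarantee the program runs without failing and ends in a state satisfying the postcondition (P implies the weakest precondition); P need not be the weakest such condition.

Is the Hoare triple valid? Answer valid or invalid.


Working backward. After the program, the postcondition u + 8 > -9 || (u - 1 >= 4 && d + 4 != lim + 2*u + 2) must hold; in canonical form it is u > -17 || (u >= 5 && d != lim + 2*u - 2).
Before lim := d + d: u > -17 || (u >= 5 && d + 2*u != 2)
Then branch requires u > -17 || (u >= 5 && 3*lim + 2*u != -2); else branch requires u > -17 || (u >= 5 && d + 2*u != 2).
Before the if: ((d == -5 <==> x >= -2) ==> (u > -17 || (u >= 5 && 3*lim + 2*u != -2))) && ((!(d == -5 <==> x >= -2)) ==> (u > -17 || (u >= 5 && d + 2*u != 2)))
The weakest precondition is ((d == -5 <==> x >= -2) ==> (u > -17 || (u >= 5 && 3*lim + 2*u != -2))) && ((!(d == -5 <==> x >= -2)) ==> (u > -17 || (u >= 5 && d + 2*u != 2))).
Check whether ((d == -5 <==> x >= -2) ==> (u > -13 || (u >= 5 && 3*lim + 2*u != -2))) && ((!(d == -5 <==> x >= -2)) ==> (u > -17 || (u >= 5 && d + 2*u != 2))) implies it.
Every state satisfying the precondition satisfies the weakest precondition: the implication holds.
Answer: valid
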